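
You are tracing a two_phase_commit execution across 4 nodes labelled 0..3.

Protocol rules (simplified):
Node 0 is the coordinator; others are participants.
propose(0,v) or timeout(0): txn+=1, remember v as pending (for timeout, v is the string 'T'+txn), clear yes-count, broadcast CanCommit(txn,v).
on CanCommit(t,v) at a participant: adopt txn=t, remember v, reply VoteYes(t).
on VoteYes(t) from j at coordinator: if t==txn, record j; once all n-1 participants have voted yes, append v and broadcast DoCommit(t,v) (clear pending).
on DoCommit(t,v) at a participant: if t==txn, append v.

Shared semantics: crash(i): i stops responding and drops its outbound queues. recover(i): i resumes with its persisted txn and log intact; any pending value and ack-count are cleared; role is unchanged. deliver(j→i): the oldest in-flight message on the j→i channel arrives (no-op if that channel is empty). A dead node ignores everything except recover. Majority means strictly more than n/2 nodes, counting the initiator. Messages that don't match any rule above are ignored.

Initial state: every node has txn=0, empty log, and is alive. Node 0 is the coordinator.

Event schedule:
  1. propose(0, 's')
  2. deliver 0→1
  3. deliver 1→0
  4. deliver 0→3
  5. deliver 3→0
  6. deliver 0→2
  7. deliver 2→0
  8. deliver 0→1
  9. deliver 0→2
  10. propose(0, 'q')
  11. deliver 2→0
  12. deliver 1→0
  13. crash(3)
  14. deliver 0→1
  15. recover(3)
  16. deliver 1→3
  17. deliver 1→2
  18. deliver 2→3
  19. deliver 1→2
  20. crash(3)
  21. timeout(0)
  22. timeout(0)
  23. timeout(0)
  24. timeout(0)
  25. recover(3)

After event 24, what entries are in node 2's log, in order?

s

e1 propose(0,'s'): 0[coor,t=1,-]
e2 deliver 0→1: 1[part,t=1,-]
e3 deliver 1→0: ·
e4 deliver 0→3: 3[part,t=1,-]
e5 deliver 3→0: ·
e6 deliver 0→2: 2[part,t=1,-]
e7 deliver 2→0: 0[coor,t=1,s]
e8 deliver 0→1: 1[part,t=1,s]
e9 deliver 0→2: 2[part,t=1,s]
e10 propose(0,'q'): 0[coor,t=2,s]
e11 deliver 2→0: ·
e12 deliver 1→0: ·
e13 crash(3): 3[✗part,t=1,-]
e14 deliver 0→1: 1[part,t=2,s]
e15 recover(3): 3[part,t=1,-]
e16 deliver 1→3: ·
e17 deliver 1→2: ·
e18 deliver 2→3: ·
e19 deliver 1→2: ·
e20 crash(3): 3[✗part,t=1,-]
e21 timeout(0): 0[coor,t=3,s]
e22 timeout(0): 0[coor,t=4,s]
e23 timeout(0): 0[coor,t=5,s]
e24 timeout(0): 0[coor,t=6,s]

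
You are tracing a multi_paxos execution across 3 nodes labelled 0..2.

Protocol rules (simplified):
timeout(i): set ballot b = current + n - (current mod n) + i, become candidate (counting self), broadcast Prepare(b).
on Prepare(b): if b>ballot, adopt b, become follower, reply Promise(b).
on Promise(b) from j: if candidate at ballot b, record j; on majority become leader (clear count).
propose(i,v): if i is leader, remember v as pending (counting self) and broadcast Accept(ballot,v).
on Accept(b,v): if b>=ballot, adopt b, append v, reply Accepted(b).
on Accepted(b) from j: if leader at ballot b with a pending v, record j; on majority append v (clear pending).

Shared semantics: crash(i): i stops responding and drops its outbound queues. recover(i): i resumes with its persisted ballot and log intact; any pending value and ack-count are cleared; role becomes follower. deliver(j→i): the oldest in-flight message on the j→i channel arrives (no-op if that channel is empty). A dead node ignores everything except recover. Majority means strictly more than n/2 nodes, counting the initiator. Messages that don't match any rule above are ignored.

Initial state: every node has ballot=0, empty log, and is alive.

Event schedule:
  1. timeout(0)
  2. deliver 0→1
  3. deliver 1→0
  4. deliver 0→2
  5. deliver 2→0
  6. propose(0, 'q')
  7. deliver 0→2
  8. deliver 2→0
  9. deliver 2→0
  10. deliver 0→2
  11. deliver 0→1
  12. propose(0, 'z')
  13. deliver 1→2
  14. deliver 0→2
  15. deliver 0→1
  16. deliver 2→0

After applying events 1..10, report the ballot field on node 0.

step 1 timeout(0): 0={cand,b=3,log=-}
step 2 deliver 0→1: 1={foll,b=3,log=-}
step 3 deliver 1→0: 0={lead,b=3,log=-}
step 4 deliver 0→2: 2={foll,b=3,log=-}
step 5 deliver 2→0: —
step 6 propose(0,'q'): —
step 7 deliver 0→2: 2={foll,b=3,log=q}
step 8 deliver 2→0: 0={lead,b=3,log=q}
step 9 deliver 2→0: —
step 10 deliver 0→2: —

3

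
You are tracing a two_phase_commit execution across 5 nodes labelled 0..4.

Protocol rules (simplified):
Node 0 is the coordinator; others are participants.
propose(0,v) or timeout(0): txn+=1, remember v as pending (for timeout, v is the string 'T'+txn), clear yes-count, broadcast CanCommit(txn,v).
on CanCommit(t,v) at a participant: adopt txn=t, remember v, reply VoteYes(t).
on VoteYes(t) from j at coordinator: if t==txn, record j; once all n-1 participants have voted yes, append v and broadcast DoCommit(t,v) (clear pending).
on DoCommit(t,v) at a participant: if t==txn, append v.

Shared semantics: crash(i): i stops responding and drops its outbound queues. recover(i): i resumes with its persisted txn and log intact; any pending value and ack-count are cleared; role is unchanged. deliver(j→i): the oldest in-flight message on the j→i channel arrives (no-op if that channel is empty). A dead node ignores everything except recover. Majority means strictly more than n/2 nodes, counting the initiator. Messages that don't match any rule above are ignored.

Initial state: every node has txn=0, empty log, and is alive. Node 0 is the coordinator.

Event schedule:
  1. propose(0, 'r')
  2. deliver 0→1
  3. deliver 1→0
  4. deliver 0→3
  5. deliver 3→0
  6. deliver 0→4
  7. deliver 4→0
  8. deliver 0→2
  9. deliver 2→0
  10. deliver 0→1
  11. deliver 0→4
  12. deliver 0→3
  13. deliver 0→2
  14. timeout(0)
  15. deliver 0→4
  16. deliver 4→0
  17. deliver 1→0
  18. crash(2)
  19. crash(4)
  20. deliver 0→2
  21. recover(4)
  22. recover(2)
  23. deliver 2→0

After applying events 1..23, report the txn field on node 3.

1

[1] propose(0,'r') → N0(coor t1 [-])
[2] deliver 0→1 → N1(part t1 [-])
[3] deliver 1→0 → ∅
[4] deliver 0→3 → N3(part t1 [-])
[5] deliver 3→0 → ∅
[6] deliver 0→4 → N4(part t1 [-])
[7] deliver 4→0 → ∅
[8] deliver 0→2 → N2(part t1 [-])
[9] deliver 2→0 → N0(coor t1 [r])
[10] deliver 0→1 → N1(part t1 [r])
[11] deliver 0→4 → N4(part t1 [r])
[12] deliver 0→3 → N3(part t1 [r])
[13] deliver 0→2 → N2(part t1 [r])
[14] timeout(0) → N0(coor t2 [r])
[15] deliver 0→4 → N4(part t2 [r])
[16] deliver 4→0 → ∅
[17] deliver 1→0 → ∅
[18] crash(2) → N2(✗part t1 [r])
[19] crash(4) → N4(✗part t2 [r])
[20] deliver 0→2 → ∅
[21] recover(4) → N4(part t2 [r])
[22] recover(2) → N2(part t1 [r])
[23] deliver 2→0 → ∅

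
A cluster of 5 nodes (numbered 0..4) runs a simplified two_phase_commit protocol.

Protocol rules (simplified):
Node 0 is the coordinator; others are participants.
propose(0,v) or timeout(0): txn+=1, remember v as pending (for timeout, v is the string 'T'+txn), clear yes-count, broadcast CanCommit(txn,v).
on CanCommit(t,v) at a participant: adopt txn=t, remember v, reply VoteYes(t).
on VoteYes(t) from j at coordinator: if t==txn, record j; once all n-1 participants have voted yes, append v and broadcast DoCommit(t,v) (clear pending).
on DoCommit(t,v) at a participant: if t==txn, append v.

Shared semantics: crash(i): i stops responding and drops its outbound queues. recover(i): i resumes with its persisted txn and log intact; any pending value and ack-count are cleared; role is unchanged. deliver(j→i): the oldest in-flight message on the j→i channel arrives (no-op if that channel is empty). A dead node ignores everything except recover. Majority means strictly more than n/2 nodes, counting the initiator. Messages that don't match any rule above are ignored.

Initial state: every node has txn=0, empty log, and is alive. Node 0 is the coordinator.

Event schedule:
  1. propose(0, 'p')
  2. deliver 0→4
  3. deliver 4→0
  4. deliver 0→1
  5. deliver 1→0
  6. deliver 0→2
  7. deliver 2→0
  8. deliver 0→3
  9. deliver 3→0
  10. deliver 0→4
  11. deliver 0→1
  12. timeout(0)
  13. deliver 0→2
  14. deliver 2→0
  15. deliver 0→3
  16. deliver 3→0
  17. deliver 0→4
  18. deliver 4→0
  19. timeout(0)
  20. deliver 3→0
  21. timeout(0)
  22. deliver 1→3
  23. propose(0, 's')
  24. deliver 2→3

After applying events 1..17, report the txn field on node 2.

step 1 propose(0,'p'): 0={coor,t=1,log=-}
step 2 deliver 0→4: 4={part,t=1,log=-}
step 3 deliver 4→0: —
step 4 deliver 0→1: 1={part,t=1,log=-}
step 5 deliver 1→0: —
step 6 deliver 0→2: 2={part,t=1,log=-}
step 7 deliver 2→0: —
step 8 deliver 0→3: 3={part,t=1,log=-}
step 9 deliver 3→0: 0={coor,t=1,log=p}
step 10 deliver 0→4: 4={part,t=1,log=p}
step 11 deliver 0→1: 1={part,t=1,log=p}
step 12 timeout(0): 0={coor,t=2,log=p}
step 13 deliver 0→2: 2={part,t=1,log=p}
step 14 deliver 2→0: —
step 15 deliver 0→3: 3={part,t=1,log=p}
step 16 deliver 3→0: —
step 17 deliver 0→4: 4={part,t=2,log=p}

1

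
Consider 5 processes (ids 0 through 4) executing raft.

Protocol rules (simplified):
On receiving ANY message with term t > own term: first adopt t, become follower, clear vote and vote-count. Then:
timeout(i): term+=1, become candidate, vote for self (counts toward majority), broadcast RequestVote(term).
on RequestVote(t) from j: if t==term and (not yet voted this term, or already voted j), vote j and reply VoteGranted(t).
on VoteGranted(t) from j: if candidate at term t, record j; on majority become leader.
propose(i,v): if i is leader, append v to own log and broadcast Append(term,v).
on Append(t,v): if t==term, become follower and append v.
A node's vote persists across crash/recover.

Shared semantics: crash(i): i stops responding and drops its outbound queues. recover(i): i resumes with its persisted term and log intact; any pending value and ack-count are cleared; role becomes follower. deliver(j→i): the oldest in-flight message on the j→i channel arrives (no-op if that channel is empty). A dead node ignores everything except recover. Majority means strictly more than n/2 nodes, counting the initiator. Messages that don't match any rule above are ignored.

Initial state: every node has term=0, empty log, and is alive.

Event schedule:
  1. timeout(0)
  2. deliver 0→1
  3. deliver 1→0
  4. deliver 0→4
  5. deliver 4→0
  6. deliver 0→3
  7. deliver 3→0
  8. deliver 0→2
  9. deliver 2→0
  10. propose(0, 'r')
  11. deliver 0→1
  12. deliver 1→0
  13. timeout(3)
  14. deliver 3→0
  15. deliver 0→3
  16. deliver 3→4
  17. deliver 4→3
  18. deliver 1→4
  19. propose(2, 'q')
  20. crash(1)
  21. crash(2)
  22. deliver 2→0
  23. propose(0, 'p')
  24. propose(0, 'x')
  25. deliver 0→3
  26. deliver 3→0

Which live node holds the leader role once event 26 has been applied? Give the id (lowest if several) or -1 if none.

3

e1 timeout(0): 0[cand,t=1,-]
e2 deliver 0→1: 1[foll,t=1,-]
e3 deliver 1→0: ·
e4 deliver 0→4: 4[foll,t=1,-]
e5 deliver 4→0: 0[lead,t=1,-]
e6 deliver 0→3: 3[foll,t=1,-]
e7 deliver 3→0: ·
e8 deliver 0→2: 2[foll,t=1,-]
e9 deliver 2→0: ·
e10 propose(0,'r'): 0[lead,t=1,r]
e11 deliver 0→1: 1[foll,t=1,r]
e12 deliver 1→0: ·
e13 timeout(3): 3[cand,t=2,-]
e14 deliver 3→0: 0[foll,t=2,r]
e15 deliver 0→3: ·
e16 deliver 3→4: 4[foll,t=2,-]
e17 deliver 4→3: ·
e18 deliver 1→4: ·
e19 propose(2,'q'): ·
e20 crash(1): 1[✗foll,t=1,r]
e21 crash(2): 2[✗foll,t=1,-]
e22 deliver 2→0: ·
e23 propose(0,'p'): ·
e24 propose(0,'x'): ·
e25 deliver 0→3: 3[lead,t=2,-]
e26 deliver 3→0: ·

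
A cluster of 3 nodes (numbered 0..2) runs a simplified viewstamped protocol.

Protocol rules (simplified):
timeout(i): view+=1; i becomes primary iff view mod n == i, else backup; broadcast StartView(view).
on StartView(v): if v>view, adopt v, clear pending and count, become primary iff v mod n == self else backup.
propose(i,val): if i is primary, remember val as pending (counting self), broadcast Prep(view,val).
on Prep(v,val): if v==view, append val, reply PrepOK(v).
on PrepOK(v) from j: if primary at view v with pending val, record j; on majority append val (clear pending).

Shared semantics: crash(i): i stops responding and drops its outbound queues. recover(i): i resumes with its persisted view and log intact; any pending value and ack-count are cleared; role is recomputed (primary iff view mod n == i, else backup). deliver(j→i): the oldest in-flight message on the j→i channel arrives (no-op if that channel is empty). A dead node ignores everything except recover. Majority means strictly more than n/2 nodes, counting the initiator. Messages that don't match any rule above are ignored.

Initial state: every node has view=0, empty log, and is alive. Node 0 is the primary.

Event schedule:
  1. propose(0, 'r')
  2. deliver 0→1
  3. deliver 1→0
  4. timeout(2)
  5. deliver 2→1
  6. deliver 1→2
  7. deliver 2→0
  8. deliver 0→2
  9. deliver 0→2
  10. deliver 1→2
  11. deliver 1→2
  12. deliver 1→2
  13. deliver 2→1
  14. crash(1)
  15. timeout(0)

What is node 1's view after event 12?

1

e1 propose(0,'r'): ·
e2 deliver 0→1: 1[back,v=0,r]
e3 deliver 1→0: 0[prim,v=0,r]
e4 timeout(2): 2[back,v=1,-]
e5 deliver 2→1: 1[prim,v=1,r]
e6 deliver 1→2: ·
e7 deliver 2→0: 0[back,v=1,r]
e8 deliver 0→2: ·
e9 deliver 0→2: ·
e10 deliver 1→2: ·
e11 deliver 1→2: ·
e12 deliver 1→2: ·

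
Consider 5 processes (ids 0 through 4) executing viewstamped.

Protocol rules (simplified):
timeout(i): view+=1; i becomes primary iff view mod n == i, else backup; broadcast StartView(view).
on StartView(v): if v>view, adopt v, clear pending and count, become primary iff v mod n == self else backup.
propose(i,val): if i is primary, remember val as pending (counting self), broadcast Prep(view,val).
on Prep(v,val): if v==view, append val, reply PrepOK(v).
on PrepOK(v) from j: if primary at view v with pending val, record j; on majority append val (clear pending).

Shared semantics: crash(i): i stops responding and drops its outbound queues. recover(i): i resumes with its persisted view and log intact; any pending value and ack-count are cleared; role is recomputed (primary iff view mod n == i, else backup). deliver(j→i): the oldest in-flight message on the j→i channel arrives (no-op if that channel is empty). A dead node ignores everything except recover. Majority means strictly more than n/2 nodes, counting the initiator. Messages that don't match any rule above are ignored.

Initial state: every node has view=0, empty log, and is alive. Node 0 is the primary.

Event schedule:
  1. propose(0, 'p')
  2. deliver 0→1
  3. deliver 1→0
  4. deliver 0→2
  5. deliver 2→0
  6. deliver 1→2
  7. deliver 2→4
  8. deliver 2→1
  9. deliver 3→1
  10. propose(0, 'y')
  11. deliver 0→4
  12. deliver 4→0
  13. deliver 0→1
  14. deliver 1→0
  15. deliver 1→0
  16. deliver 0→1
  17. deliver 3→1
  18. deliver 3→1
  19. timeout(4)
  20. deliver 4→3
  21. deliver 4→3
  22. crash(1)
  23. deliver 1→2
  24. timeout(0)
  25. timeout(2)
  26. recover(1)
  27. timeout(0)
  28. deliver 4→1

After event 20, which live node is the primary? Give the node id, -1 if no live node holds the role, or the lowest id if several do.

0

after 1 — propose(0,'p'): ·
after 2 — deliver 0→1: n1:back/v0/[p]
after 3 — deliver 1→0: ·
after 4 — deliver 0→2: n2:back/v0/[p]
after 5 — deliver 2→0: n0:prim/v0/[p]
after 6 — deliver 1→2: ·
after 7 — deliver 2→4: ·
after 8 — deliver 2→1: ·
after 9 — deliver 3→1: ·
after 10 — propose(0,'y'): ·
after 11 — deliver 0→4: n4:back/v0/[p]
after 12 — deliver 4→0: ·
after 13 — deliver 0→1: n1:back/v0/[p,y]
after 14 — deliver 1→0: n0:prim/v0/[p,y]
after 15 — deliver 1→0: ·
after 16 — deliver 0→1: ·
after 17 — deliver 3→1: ·
after 18 — deliver 3→1: ·
after 19 — timeout(4): n4:back/v1/[p]
after 20 — deliver 4→3: n3:back/v1/[-]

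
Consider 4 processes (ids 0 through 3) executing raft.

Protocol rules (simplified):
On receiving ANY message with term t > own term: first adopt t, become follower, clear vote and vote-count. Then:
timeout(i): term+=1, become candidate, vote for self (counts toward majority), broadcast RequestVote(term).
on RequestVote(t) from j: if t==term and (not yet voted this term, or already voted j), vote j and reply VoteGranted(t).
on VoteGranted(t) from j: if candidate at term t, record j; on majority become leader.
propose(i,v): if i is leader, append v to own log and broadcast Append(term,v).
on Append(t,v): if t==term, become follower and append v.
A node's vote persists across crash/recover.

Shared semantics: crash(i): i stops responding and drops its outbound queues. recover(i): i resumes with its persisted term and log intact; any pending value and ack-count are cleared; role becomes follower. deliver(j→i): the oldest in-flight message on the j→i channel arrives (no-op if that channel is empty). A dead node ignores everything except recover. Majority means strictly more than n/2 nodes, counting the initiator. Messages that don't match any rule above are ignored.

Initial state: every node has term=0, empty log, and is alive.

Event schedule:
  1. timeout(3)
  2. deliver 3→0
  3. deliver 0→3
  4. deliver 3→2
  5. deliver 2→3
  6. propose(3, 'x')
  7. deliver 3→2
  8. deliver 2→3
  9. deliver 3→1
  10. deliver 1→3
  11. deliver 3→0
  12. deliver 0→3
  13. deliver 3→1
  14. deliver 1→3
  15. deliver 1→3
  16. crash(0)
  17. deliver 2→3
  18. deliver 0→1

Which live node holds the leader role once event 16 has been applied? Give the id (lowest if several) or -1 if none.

3

[1] timeout(3) → N3(cand t1 [-])
[2] deliver 3→0 → N0(foll t1 [-])
[3] deliver 0→3 → ∅
[4] deliver 3→2 → N2(foll t1 [-])
[5] deliver 2→3 → N3(lead t1 [-])
[6] propose(3,'x') → N3(lead t1 [x])
[7] deliver 3→2 → N2(foll t1 [x])
[8] deliver 2→3 → ∅
[9] deliver 3→1 → N1(foll t1 [-])
[10] deliver 1→3 → ∅
[11] deliver 3→0 → N0(foll t1 [x])
[12] deliver 0→3 → ∅
[13] deliver 3→1 → N1(foll t1 [x])
[14] deliver 1→3 → ∅
[15] deliver 1→3 → ∅
[16] crash(0) → N0(✗foll t1 [x])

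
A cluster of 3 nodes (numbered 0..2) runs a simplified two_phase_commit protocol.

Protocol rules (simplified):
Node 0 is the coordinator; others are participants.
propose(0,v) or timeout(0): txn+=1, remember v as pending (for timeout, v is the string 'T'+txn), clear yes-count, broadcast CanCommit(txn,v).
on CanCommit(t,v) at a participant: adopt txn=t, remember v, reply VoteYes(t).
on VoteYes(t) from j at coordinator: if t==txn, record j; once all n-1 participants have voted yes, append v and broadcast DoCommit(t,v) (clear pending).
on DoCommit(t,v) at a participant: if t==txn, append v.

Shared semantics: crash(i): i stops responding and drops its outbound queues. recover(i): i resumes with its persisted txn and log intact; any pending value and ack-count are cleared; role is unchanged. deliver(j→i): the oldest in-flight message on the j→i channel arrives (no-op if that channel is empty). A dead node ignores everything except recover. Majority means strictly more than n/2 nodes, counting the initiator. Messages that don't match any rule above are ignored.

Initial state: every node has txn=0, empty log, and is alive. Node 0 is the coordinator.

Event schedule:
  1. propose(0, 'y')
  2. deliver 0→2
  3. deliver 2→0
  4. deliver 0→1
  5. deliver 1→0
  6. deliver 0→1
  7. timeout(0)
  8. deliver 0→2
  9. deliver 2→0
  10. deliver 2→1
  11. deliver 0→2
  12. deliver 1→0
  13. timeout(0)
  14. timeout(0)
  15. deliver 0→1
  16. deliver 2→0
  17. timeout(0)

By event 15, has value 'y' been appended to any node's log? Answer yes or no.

[1] propose(0,'y') → N0(coor t1 [-])
[2] deliver 0→2 → N2(part t1 [-])
[3] deliver 2→0 → ∅
[4] deliver 0→1 → N1(part t1 [-])
[5] deliver 1→0 → N0(coor t1 [y])
[6] deliver 0→1 → N1(part t1 [y])
[7] timeout(0) → N0(coor t2 [y])
[8] deliver 0→2 → N2(part t1 [y])
[9] deliver 2→0 → ∅
[10] deliver 2→1 → ∅
[11] deliver 0→2 → N2(part t2 [y])
[12] deliver 1→0 → ∅
[13] timeout(0) → N0(coor t3 [y])
[14] timeout(0) → N0(coor t4 [y])
[15] deliver 0→1 → N1(part t2 [y])

yes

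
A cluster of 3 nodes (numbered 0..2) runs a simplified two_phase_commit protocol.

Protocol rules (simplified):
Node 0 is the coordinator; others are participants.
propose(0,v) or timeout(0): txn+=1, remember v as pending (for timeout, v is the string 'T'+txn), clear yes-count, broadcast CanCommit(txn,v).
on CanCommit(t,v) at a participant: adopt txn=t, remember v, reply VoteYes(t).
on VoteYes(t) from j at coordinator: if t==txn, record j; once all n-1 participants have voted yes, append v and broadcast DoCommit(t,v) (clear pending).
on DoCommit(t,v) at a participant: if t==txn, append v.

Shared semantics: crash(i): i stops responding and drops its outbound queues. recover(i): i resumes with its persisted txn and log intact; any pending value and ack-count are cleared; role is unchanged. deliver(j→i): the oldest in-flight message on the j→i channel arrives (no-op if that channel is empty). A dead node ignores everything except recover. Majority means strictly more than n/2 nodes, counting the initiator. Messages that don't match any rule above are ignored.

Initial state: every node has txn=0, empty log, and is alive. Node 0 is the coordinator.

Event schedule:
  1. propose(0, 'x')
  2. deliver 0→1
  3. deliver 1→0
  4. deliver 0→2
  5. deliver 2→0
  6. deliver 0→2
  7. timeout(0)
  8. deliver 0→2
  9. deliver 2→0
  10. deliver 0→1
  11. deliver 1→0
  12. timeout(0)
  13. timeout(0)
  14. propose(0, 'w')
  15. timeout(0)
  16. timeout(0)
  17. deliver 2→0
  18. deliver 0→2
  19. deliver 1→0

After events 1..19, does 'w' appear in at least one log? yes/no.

no

e1 propose(0,'x'): 0[coor,t=1,-]
e2 deliver 0→1: 1[part,t=1,-]
e3 deliver 1→0: ·
e4 deliver 0→2: 2[part,t=1,-]
e5 deliver 2→0: 0[coor,t=1,x]
e6 deliver 0→2: 2[part,t=1,x]
e7 timeout(0): 0[coor,t=2,x]
e8 deliver 0→2: 2[part,t=2,x]
e9 deliver 2→0: ·
e10 deliver 0→1: 1[part,t=1,x]
e11 deliver 1→0: ·
e12 timeout(0): 0[coor,t=3,x]
e13 timeout(0): 0[coor,t=4,x]
e14 propose(0,'w'): 0[coor,t=5,x]
e15 timeout(0): 0[coor,t=6,x]
e16 timeout(0): 0[coor,t=7,x]
e17 deliver 2→0: ·
e18 deliver 0→2: 2[part,t=3,x]
e19 deliver 1→0: ·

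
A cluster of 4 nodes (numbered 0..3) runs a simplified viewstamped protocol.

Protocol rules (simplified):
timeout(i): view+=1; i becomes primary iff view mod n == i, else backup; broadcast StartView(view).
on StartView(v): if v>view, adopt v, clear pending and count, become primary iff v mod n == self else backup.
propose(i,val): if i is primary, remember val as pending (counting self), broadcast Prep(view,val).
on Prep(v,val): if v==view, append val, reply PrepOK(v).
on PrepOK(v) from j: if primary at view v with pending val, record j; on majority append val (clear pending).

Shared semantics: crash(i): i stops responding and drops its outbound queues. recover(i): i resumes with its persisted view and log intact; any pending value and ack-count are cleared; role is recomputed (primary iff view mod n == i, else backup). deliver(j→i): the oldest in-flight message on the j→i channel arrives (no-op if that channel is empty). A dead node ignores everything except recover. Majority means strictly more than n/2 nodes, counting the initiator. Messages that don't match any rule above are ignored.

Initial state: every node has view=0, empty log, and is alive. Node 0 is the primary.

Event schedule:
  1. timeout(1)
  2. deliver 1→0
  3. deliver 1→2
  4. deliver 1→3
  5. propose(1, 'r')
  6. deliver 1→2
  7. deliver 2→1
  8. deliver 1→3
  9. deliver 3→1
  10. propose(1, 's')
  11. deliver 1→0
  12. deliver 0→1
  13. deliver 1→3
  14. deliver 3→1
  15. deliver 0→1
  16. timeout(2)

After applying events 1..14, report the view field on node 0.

step 1 timeout(1): 1={prim,v=1,log=-}
step 2 deliver 1→0: 0={back,v=1,log=-}
step 3 deliver 1→2: 2={back,v=1,log=-}
step 4 deliver 1→3: 3={back,v=1,log=-}
step 5 propose(1,'r'): —
step 6 deliver 1→2: 2={back,v=1,log=r}
step 7 deliver 2→1: —
step 8 deliver 1→3: 3={back,v=1,log=r}
step 9 deliver 3→1: 1={prim,v=1,log=r}
step 10 propose(1,'s'): —
step 11 deliver 1→0: 0={back,v=1,log=r}
step 12 deliver 0→1: —
step 13 deliver 1→3: 3={back,v=1,log=r,s}
step 14 deliver 3→1: 1={prim,v=1,log=r,s}

1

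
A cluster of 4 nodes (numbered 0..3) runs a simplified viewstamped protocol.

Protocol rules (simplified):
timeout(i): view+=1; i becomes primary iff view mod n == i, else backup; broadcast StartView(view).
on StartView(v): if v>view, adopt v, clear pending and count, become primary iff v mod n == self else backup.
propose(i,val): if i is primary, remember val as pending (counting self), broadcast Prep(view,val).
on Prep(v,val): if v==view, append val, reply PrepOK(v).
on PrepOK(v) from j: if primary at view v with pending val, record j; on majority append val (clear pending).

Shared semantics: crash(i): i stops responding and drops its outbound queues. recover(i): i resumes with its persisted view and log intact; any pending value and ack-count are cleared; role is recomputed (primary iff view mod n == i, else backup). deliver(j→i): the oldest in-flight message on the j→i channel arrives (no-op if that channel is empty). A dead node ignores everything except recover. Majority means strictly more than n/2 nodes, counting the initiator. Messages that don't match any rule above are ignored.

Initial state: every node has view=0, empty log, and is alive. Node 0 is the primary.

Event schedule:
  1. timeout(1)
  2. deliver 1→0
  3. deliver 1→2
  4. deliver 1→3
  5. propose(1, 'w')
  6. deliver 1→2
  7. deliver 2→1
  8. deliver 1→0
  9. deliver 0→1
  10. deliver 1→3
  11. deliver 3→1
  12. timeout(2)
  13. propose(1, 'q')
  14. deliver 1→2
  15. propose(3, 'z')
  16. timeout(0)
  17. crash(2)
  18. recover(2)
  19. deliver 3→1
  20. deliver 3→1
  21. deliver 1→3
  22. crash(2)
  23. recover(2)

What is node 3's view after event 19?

e1 timeout(1): 1[prim,v=1,-]
e2 deliver 1→0: 0[back,v=1,-]
e3 deliver 1→2: 2[back,v=1,-]
e4 deliver 1→3: 3[back,v=1,-]
e5 propose(1,'w'): ·
e6 deliver 1→2: 2[back,v=1,w]
e7 deliver 2→1: ·
e8 deliver 1→0: 0[back,v=1,w]
e9 deliver 0→1: 1[prim,v=1,w]
e10 deliver 1→3: 3[back,v=1,w]
e11 deliver 3→1: ·
e12 timeout(2): 2[prim,v=2,w]
e13 propose(1,'q'): ·
e14 deliver 1→2: ·
e15 propose(3,'z'): ·
e16 timeout(0): 0[back,v=2,w]
e17 crash(2): 2[✗prim,v=2,w]
e18 recover(2): 2[prim,v=2,w]
e19 deliver 3→1: ·

1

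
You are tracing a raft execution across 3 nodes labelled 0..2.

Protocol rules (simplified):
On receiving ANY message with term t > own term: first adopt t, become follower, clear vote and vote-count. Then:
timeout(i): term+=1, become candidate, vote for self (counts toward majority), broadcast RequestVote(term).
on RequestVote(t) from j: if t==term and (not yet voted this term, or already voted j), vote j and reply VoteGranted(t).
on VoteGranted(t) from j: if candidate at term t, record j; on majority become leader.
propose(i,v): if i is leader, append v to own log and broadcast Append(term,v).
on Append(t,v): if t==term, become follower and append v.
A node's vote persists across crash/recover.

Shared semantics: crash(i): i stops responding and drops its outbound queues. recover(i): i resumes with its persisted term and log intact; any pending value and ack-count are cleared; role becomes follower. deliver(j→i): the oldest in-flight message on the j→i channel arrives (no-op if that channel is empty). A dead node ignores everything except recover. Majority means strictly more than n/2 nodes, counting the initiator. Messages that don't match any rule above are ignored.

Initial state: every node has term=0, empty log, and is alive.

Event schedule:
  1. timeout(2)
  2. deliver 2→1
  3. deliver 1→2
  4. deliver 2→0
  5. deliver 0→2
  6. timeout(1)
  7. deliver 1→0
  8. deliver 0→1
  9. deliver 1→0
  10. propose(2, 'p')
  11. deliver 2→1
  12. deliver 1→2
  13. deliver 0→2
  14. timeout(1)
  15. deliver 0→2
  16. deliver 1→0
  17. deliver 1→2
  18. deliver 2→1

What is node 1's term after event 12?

2

after 1 — timeout(2): n2:cand/t1/[-]
after 2 — deliver 2→1: n1:foll/t1/[-]
after 3 — deliver 1→2: n2:lead/t1/[-]
after 4 — deliver 2→0: n0:foll/t1/[-]
after 5 — deliver 0→2: ·
after 6 — timeout(1): n1:cand/t2/[-]
after 7 — deliver 1→0: n0:foll/t2/[-]
after 8 — deliver 0→1: n1:lead/t2/[-]
after 9 — deliver 1→0: ·
after 10 — propose(2,'p'): n2:lead/t1/[p]
after 11 — deliver 2→1: ·
after 12 — deliver 1→2: n2:foll/t2/[p]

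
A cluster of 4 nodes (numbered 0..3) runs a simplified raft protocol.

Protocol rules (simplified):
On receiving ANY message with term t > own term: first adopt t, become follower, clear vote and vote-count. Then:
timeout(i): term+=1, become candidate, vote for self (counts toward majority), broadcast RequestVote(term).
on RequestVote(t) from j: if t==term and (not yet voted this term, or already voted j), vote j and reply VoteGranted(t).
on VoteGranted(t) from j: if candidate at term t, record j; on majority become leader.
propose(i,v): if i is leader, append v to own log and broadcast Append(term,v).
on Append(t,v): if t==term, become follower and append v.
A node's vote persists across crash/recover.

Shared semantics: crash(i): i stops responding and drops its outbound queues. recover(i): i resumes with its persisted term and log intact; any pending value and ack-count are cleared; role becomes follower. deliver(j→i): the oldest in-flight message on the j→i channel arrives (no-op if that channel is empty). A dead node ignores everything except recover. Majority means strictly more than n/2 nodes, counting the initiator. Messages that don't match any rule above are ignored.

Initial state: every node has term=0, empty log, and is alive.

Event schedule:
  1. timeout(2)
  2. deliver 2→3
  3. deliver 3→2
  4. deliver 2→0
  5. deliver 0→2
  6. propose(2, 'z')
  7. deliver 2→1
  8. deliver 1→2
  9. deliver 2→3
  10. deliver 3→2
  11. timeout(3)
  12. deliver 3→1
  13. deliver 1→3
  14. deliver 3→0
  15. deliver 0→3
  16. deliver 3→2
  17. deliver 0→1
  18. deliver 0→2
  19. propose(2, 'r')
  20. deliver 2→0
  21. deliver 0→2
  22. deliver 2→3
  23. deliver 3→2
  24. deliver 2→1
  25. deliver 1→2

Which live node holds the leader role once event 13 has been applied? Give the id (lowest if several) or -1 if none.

2

1. timeout(2):  <2:cand t1 ->
2. deliver 2→3:  <3:foll t1 ->
3. deliver 3→2:  nop
4. deliver 2→0:  <0:foll t1 ->
5. deliver 0→2:  <2:lead t1 ->
6. propose(2,'z'):  <2:lead t1 z>
7. deliver 2→1:  <1:foll t1 ->
8. deliver 1→2:  nop
9. deliver 2→3:  <3:foll t1 z>
10. deliver 3→2:  nop
11. timeout(3):  <3:cand t2 z>
12. deliver 3→1:  <1:foll t2 ->
13. deliver 1→3:  nop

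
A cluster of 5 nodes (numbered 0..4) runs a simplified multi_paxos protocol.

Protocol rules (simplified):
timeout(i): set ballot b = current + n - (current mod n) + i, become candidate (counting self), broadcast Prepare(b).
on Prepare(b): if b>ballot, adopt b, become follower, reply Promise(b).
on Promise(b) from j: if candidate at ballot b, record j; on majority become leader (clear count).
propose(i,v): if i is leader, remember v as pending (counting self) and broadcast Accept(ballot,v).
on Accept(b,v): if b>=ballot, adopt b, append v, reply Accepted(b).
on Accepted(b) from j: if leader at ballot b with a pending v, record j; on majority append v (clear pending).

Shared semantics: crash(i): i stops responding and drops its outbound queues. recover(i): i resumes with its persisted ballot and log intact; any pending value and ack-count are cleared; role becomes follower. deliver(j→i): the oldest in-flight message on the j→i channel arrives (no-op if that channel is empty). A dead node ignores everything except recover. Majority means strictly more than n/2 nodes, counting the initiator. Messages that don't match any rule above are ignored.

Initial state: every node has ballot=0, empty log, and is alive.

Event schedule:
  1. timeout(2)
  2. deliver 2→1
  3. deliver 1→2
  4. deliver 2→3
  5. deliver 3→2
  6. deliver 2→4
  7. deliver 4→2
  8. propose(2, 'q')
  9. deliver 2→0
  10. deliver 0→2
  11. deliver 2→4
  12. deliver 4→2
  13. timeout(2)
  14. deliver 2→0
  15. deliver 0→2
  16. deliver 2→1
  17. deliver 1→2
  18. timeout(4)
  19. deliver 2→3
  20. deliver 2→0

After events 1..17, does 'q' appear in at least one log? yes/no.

yes

[1] timeout(2) → N2(cand b7 [-])
[2] deliver 2→1 → N1(foll b7 [-])
[3] deliver 1→2 → ∅
[4] deliver 2→3 → N3(foll b7 [-])
[5] deliver 3→2 → N2(lead b7 [-])
[6] deliver 2→4 → N4(foll b7 [-])
[7] deliver 4→2 → ∅
[8] propose(2,'q') → ∅
[9] deliver 2→0 → N0(foll b7 [-])
[10] deliver 0→2 → ∅
[11] deliver 2→4 → N4(foll b7 [q])
[12] deliver 4→2 → ∅
[13] timeout(2) → N2(cand b12 [-])
[14] deliver 2→0 → N0(foll b7 [q])
[15] deliver 0→2 → ∅
[16] deliver 2→1 → N1(foll b7 [q])
[17] deliver 1→2 → ∅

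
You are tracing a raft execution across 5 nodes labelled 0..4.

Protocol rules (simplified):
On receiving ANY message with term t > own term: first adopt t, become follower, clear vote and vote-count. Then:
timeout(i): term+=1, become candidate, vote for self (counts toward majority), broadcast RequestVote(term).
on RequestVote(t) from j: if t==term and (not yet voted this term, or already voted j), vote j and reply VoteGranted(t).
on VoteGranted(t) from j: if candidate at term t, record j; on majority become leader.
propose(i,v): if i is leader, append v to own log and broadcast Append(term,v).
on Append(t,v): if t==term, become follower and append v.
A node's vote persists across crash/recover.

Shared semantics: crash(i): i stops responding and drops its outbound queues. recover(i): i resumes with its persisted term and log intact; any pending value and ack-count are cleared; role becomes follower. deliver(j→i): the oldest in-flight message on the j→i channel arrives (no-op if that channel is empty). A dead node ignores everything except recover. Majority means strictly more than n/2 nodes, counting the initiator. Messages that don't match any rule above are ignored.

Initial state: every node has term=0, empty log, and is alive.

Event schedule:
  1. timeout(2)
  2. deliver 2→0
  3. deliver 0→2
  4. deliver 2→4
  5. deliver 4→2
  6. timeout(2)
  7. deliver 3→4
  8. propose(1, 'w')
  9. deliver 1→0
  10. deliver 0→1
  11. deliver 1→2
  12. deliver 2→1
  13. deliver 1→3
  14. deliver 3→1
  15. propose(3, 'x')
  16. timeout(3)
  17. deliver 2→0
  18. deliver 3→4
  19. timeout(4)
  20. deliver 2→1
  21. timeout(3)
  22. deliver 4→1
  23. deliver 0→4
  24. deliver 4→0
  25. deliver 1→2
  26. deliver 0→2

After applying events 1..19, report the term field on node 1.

1. timeout(2):  <2:cand t1 ->
2. deliver 2→0:  <0:foll t1 ->
3. deliver 0→2:  nop
4. deliver 2→4:  <4:foll t1 ->
5. deliver 4→2:  <2:lead t1 ->
6. timeout(2):  <2:cand t2 ->
7. deliver 3→4:  nop
8. propose(1,'w'):  nop
9. deliver 1→0:  nop
10. deliver 0→1:  nop
11. deliver 1→2:  nop
12. deliver 2→1:  <1:foll t1 ->
13. deliver 1→3:  nop
14. deliver 3→1:  nop
15. propose(3,'x'):  nop
16. timeout(3):  <3:cand t1 ->
17. deliver 2→0:  <0:foll t2 ->
18. deliver 3→4:  nop
19. timeout(4):  <4:cand t2 ->

1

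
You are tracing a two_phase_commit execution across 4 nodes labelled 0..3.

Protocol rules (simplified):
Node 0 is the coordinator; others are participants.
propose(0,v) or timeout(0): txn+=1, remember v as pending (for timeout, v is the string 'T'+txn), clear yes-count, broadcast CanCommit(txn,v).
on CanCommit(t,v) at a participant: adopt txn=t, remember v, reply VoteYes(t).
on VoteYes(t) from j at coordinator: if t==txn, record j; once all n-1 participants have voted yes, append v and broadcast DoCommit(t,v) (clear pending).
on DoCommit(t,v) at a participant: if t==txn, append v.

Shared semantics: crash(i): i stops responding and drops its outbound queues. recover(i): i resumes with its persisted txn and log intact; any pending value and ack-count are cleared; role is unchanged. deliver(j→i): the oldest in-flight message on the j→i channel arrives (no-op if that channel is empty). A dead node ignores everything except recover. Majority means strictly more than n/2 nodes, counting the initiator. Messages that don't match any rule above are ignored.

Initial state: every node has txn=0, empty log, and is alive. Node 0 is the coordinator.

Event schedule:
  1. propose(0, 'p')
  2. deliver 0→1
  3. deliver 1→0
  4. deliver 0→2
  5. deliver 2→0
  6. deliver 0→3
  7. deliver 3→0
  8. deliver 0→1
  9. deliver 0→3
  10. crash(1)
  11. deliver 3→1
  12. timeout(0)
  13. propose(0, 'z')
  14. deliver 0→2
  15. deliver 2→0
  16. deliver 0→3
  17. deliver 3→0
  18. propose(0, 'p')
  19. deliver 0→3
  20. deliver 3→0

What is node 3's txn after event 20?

1. propose(0,'p'):  <0:coor t1 ->
2. deliver 0→1:  <1:part t1 ->
3. deliver 1→0:  nop
4. deliver 0→2:  <2:part t1 ->
5. deliver 2→0:  nop
6. deliver 0→3:  <3:part t1 ->
7. deliver 3→0:  <0:coor t1 p>
8. deliver 0→1:  <1:part t1 p>
9. deliver 0→3:  <3:part t1 p>
10. crash(1):  <1:✗part t1 p>
11. deliver 3→1:  nop
12. timeout(0):  <0:coor t2 p>
13. propose(0,'z'):  <0:coor t3 p>
14. deliver 0→2:  <2:part t1 p>
15. deliver 2→0:  nop
16. deliver 0→3:  <3:part t2 p>
17. deliver 3→0:  nop
18. propose(0,'p'):  <0:coor t4 p>
19. deliver 0→3:  <3:part t3 p>
20. deliver 3→0:  nop

3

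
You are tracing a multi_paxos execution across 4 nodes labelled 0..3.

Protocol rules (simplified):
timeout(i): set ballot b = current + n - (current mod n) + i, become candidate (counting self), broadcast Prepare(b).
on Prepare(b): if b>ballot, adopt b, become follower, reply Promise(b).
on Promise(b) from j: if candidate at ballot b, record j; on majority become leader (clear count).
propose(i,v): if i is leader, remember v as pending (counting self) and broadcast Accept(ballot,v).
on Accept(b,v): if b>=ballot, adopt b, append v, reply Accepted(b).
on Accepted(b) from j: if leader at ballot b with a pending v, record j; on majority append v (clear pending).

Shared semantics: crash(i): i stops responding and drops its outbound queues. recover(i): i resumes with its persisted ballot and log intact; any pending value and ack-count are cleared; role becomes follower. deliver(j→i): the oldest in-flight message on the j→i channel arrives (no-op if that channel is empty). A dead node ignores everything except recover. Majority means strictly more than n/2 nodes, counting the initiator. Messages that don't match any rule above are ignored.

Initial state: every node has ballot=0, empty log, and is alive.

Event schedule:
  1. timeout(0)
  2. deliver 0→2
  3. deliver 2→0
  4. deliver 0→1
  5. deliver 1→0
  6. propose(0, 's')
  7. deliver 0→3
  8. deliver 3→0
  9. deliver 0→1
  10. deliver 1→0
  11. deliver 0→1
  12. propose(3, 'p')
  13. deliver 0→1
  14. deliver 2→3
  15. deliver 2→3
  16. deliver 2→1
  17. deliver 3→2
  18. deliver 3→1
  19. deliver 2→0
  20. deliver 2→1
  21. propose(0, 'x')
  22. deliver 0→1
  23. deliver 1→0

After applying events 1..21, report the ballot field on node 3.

step 1 timeout(0): 0={cand,b=4,log=-}
step 2 deliver 0→2: 2={foll,b=4,log=-}
step 3 deliver 2→0: —
step 4 deliver 0→1: 1={foll,b=4,log=-}
step 5 deliver 1→0: 0={lead,b=4,log=-}
step 6 propose(0,'s'): —
step 7 deliver 0→3: 3={foll,b=4,log=-}
step 8 deliver 3→0: —
step 9 deliver 0→1: 1={foll,b=4,log=s}
step 10 deliver 1→0: —
step 11 deliver 0→1: —
step 12 propose(3,'p'): —
step 13 deliver 0→1: —
step 14 deliver 2→3: —
step 15 deliver 2→3: —
step 16 deliver 2→1: —
step 17 deliver 3→2: —
step 18 deliver 3→1: —
step 19 deliver 2→0: —
step 20 deliver 2→1: —
step 21 propose(0,'x'): —

4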